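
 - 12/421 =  - 12/421 = -  0.03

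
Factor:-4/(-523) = 2^2*523^(-1) 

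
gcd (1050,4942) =14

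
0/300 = 0 = 0.00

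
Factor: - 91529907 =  - 3^1*7^1 * 509^1*8563^1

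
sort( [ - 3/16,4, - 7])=[ - 7, - 3/16,4 ]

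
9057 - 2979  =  6078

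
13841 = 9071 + 4770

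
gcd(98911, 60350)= 1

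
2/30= 1/15= 0.07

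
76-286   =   - 210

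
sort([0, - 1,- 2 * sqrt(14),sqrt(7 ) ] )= [ - 2*sqrt(14 ), - 1,0,sqrt(7 )] 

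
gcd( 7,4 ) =1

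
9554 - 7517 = 2037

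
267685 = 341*785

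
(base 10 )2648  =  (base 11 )1a98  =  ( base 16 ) a58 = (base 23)503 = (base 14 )D72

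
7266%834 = 594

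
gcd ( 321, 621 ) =3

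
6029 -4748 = 1281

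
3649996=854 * 4274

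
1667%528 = 83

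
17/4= 17/4 = 4.25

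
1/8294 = 1/8294  =  0.00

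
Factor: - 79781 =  - 13^1*17^1*19^2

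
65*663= 43095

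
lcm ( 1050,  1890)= 9450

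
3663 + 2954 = 6617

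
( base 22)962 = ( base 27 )648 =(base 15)14E5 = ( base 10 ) 4490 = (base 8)10612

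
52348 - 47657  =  4691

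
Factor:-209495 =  - 5^1 * 11^1*13^1*293^1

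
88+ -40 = 48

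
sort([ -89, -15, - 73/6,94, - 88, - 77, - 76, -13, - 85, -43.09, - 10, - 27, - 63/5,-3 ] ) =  [-89,-88, - 85, - 77,-76,  -  43.09,-27,- 15,- 13, - 63/5, - 73/6, - 10,-3,94 ] 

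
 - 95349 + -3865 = - 99214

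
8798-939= 7859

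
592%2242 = 592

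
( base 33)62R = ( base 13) 302A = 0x19e3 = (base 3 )100002110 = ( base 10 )6627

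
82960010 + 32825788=115785798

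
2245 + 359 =2604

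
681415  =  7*97345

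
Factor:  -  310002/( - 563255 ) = 366/665 = 2^1*3^1*5^( - 1)*7^( - 1)*19^(-1 )*61^1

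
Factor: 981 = 3^2 * 109^1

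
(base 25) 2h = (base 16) 43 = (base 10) 67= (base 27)2D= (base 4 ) 1003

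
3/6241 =3/6241 = 0.00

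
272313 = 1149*237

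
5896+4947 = 10843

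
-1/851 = -1  +  850/851=- 0.00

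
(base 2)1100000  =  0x60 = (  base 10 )96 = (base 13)75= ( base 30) 36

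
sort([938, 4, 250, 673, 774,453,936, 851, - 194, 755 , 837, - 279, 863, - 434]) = [ - 434,-279, - 194, 4, 250, 453, 673,755,774,837,851, 863, 936,  938]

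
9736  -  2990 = 6746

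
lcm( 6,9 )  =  18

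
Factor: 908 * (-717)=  - 651036= - 2^2*3^1*227^1*239^1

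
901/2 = 450 + 1/2 = 450.50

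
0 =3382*0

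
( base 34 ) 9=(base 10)9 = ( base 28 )9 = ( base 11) 9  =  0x9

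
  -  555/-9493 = 555/9493= 0.06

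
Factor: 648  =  2^3*3^4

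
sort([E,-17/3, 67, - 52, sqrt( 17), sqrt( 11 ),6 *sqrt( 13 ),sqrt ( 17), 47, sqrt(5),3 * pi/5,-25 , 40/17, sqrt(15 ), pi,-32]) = [ - 52,-32, - 25  ,  -  17/3, 3*pi/5, sqrt(5), 40/17,E,pi, sqrt( 11), sqrt(15 ), sqrt(17), sqrt( 17),  6*sqrt( 13), 47,  67 ]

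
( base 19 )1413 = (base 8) 20205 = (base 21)II9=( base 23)FGM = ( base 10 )8325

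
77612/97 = 77612/97= 800.12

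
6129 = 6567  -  438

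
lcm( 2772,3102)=130284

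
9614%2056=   1390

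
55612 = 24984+30628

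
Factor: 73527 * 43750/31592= 2^( - 2)*3^1*5^5*7^1 * 11^( - 1)*359^(  -  1 )*24509^1=1608403125/15796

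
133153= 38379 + 94774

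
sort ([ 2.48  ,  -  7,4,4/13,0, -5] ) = [ - 7, - 5,0,4/13 , 2.48,4 ] 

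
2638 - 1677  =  961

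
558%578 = 558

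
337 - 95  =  242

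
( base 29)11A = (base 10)880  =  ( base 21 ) 1kj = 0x370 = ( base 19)286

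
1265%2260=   1265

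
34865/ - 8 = -4359 + 7/8 = -4358.12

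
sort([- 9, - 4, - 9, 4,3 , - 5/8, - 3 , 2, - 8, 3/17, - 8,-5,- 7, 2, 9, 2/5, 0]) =[ - 9, - 9, - 8  , - 8, - 7 , - 5, - 4,-3, - 5/8, 0, 3/17, 2/5, 2,2, 3,4,9 ]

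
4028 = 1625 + 2403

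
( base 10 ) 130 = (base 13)a0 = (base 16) 82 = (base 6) 334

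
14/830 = 7/415 = 0.02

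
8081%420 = 101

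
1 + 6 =7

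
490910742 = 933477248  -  442566506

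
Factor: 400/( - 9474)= - 2^3*3^( - 1)*5^2* 1579^( - 1 ) = - 200/4737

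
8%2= 0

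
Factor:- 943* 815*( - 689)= 5^1*13^1*23^1*41^1*53^1*163^1 = 529527505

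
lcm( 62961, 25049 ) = 2329557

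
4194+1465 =5659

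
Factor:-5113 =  - 5113^1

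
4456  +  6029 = 10485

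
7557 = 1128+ 6429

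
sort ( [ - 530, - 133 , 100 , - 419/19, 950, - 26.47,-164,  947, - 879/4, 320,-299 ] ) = [ - 530,-299,-879/4,-164,- 133,-26.47, - 419/19,100,  320,  947,  950 ] 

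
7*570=3990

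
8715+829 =9544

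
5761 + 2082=7843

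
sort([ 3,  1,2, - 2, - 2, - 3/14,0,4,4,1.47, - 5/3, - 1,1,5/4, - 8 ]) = [-8, - 2, - 2, - 5/3, - 1,- 3/14,0, 1,1,5/4,  1.47,2, 3, 4,4] 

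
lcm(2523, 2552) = 222024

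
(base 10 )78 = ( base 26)30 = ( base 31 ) 2g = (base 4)1032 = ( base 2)1001110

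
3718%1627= 464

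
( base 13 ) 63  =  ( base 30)2l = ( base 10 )81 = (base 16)51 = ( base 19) 45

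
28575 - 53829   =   - 25254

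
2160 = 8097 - 5937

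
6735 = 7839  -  1104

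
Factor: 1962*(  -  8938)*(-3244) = 56887938864= 2^4*3^2*41^1 * 109^2*811^1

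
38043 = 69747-31704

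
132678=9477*14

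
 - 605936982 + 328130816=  - 277806166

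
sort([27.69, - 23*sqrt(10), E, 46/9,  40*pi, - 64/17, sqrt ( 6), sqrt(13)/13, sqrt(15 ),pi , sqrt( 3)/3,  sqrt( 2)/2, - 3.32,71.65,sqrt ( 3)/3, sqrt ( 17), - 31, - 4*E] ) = [ - 23 *sqrt( 10),-31 , - 4*E, - 64/17, - 3.32,sqrt (13 )/13, sqrt( 3) /3,sqrt( 3 ) /3,sqrt( 2 ) /2, sqrt ( 6),E, pi, sqrt(15 ),sqrt ( 17 ),46/9, 27.69, 71.65,  40 * pi ] 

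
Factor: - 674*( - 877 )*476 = 281362648 = 2^3*7^1 * 17^1 * 337^1* 877^1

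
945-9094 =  - 8149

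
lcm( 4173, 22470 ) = 292110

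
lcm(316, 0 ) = 0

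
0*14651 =0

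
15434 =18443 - 3009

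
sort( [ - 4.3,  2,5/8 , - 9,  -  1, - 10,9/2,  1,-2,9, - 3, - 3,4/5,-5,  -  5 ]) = [ -10, - 9 , - 5, - 5, - 4.3,  -  3,-3, - 2, - 1 , 5/8,4/5  ,  1, 2,9/2,9]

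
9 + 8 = 17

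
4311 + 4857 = 9168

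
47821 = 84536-36715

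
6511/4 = 6511/4= 1627.75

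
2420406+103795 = 2524201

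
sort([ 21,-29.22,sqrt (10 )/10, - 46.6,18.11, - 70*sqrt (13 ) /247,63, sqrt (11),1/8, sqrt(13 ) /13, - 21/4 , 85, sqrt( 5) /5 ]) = [ - 46.6, - 29.22, - 21/4 , - 70*sqrt(13)/247, 1/8,sqrt( 13 )/13,sqrt (10 ) /10,sqrt(5 ) /5 , sqrt (11 ),18.11,21,63,85]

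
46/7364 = 23/3682 = 0.01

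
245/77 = 35/11 = 3.18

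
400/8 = 50 = 50.00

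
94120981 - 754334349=- 660213368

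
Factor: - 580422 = -2^1*3^1*96737^1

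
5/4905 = 1/981 =0.00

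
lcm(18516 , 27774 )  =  55548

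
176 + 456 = 632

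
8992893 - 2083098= 6909795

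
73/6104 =73/6104= 0.01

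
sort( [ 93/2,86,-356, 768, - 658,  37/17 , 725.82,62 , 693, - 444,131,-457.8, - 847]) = [ - 847, - 658, - 457.8, - 444,-356, 37/17,93/2, 62,86, 131,693, 725.82 , 768]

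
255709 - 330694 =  - 74985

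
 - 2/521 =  - 1  +  519/521 = - 0.00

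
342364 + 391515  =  733879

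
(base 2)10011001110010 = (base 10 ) 9842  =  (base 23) IDL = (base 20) 14C2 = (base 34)8HG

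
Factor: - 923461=-7^1*11^1*67^1*179^1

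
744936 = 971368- 226432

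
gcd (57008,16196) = 4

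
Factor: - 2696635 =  - 5^1*23^1*131^1*179^1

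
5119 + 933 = 6052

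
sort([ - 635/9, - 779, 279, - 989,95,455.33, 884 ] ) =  [  -  989, - 779, - 635/9,95,279, 455.33,884 ] 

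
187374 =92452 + 94922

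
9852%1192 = 316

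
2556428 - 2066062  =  490366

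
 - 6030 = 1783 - 7813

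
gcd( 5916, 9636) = 12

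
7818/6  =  1303 =1303.00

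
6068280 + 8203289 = 14271569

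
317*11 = 3487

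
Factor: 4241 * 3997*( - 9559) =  - 7^1 * 11^2*79^1 *571^1*4241^1= -  162037256843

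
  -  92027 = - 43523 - 48504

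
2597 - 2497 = 100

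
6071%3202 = 2869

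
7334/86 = 3667/43=85.28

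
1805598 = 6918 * 261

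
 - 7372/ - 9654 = 3686/4827 = 0.76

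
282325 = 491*575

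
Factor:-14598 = -2^1* 3^2*811^1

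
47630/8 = 5953 + 3/4 = 5953.75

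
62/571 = 62/571 =0.11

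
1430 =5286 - 3856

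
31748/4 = 7937 = 7937.00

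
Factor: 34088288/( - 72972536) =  - 2^2*7^( - 1)*81943^1*100237^( - 1 ) = -327772/701659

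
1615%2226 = 1615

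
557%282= 275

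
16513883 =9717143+6796740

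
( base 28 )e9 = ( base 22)i5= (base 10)401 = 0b110010001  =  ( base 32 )ch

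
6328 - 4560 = 1768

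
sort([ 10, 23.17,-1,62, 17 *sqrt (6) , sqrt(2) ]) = [ - 1 , sqrt(2 ),  10, 23.17, 17*sqrt (6), 62]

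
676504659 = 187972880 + 488531779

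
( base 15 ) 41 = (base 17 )3a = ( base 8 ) 75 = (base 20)31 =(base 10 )61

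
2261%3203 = 2261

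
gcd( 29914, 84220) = 2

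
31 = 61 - 30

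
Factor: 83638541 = 7^2 * 97^1 * 17597^1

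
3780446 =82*46103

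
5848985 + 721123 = 6570108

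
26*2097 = 54522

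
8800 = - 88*( - 100)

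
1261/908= 1 + 353/908 = 1.39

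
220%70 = 10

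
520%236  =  48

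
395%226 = 169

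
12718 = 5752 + 6966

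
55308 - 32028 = 23280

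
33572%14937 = 3698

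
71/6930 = 71/6930= 0.01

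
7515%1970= 1605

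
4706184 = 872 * 5397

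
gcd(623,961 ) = 1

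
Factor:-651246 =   -  2^1*3^1*108541^1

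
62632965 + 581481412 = 644114377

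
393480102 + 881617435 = 1275097537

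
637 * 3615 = 2302755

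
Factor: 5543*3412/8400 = 4728179/2100 = 2^(  -  2 )*3^ ( - 1 )*5^( - 2 ) *7^( -1)*23^1*241^1*853^1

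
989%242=21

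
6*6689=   40134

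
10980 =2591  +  8389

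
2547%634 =11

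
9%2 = 1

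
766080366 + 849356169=1615436535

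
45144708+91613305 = 136758013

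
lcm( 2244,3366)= 6732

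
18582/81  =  229 +11/27 =229.41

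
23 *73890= 1699470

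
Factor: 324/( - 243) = -2^2 * 3^ ( - 1 ) = -4/3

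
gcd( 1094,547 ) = 547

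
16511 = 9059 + 7452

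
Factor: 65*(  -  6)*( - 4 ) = 2^3*3^1*5^1*13^1  =  1560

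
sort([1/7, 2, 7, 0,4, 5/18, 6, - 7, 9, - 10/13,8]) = [ - 7, - 10/13, 0, 1/7,  5/18 , 2, 4,  6, 7, 8 , 9 ]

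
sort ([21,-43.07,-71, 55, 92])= [ - 71, - 43.07,21,55,  92] 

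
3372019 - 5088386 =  - 1716367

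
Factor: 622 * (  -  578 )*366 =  - 131582856= - 2^3*3^1*17^2*61^1*311^1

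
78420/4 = 19605 = 19605.00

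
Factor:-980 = -2^2*5^1*  7^2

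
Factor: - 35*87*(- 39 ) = 118755 = 3^2*5^1*7^1*13^1*29^1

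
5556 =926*6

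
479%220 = 39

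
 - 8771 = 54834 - 63605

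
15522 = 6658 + 8864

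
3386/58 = 58 + 11/29 = 58.38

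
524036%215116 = 93804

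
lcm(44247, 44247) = 44247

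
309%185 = 124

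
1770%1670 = 100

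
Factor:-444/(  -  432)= 2^( - 2)*3^( - 2)*37^1  =  37/36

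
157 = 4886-4729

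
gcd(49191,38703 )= 57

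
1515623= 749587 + 766036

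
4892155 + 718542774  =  723434929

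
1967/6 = 327 + 5/6 = 327.83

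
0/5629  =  0 =0.00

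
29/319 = 1/11 =0.09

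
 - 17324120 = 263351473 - 280675593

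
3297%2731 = 566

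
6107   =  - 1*( - 6107)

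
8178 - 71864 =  - 63686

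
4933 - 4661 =272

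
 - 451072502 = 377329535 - 828402037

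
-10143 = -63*161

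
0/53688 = 0 =0.00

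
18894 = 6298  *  3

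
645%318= 9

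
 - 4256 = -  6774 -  - 2518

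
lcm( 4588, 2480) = 91760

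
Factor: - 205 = - 5^1*41^1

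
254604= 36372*7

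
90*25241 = 2271690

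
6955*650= 4520750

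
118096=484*244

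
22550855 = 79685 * 283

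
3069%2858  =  211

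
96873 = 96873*1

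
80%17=12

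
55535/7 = 55535/7 = 7933.57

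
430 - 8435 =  - 8005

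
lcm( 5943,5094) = 35658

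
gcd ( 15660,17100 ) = 180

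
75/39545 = 15/7909 = 0.00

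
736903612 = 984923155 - 248019543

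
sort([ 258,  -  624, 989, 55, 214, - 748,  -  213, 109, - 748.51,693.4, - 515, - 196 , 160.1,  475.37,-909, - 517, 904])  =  [ - 909,-748.51, - 748, -624,  -  517, - 515,- 213, - 196 , 55, 109, 160.1 , 214,258, 475.37, 693.4,904, 989]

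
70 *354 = 24780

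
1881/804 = 627/268 = 2.34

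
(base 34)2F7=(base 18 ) 8d3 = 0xb0d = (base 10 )2829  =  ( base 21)68f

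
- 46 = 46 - 92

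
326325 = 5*65265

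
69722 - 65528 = 4194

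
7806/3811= 2+184/3811=2.05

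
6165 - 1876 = 4289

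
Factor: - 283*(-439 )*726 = 90196062= 2^1 * 3^1 * 11^2*283^1*439^1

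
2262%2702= 2262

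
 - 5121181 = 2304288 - 7425469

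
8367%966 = 639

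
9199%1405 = 769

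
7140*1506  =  10752840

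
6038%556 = 478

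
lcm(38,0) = 0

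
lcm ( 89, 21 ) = 1869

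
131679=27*4877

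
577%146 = 139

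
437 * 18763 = 8199431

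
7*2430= 17010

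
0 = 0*76908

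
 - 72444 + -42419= - 114863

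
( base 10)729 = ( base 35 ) kt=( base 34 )lf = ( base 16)2d9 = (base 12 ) 509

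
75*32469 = 2435175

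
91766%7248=4790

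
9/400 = 9/400 =0.02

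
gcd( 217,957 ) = 1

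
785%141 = 80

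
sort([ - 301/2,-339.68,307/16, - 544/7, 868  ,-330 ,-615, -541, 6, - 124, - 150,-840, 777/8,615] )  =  [ - 840,- 615,  -  541,-339.68,-330,  -  301/2,-150,-124,-544/7  ,  6,307/16,777/8,615, 868 ]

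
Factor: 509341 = 7^1*72763^1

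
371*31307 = 11614897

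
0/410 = 0 = 0.00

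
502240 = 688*730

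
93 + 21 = 114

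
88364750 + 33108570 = 121473320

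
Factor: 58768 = 2^4*3673^1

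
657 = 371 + 286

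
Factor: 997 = 997^1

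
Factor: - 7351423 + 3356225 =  - 3995198 = -2^1*1997599^1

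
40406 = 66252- 25846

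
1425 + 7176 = 8601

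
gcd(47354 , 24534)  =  2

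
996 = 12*83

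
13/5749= 13/5749 = 0.00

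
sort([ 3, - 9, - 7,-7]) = [ - 9, - 7,  -  7, 3]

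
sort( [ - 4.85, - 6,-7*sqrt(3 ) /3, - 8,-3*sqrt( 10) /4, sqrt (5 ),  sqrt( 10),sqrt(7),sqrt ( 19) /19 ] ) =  [-8,-6,-4.85, - 7*sqrt(3 ) /3 ,-3*sqrt( 10 )/4,sqrt(19 )/19,sqrt( 5),sqrt(7 ),sqrt( 10) ] 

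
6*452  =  2712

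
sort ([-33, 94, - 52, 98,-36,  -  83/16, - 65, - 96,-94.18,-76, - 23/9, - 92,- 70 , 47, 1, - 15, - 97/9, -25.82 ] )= [-96, - 94.18, - 92, - 76,-70,  -  65, - 52, - 36,-33, - 25.82, - 15, - 97/9, - 83/16,-23/9, 1,47, 94, 98 ]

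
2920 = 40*73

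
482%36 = 14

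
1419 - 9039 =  - 7620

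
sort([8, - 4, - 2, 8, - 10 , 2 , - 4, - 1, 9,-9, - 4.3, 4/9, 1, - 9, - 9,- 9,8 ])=[-10 , - 9, - 9,-9, - 9, - 4.3 , - 4, - 4, - 2, - 1,4/9, 1, 2, 8,8,8,9 ]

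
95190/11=95190/11 = 8653.64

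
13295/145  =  2659/29 =91.69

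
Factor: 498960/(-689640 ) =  - 594/821=- 2^1*3^3*11^1  *821^( - 1)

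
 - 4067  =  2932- 6999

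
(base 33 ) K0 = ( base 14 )352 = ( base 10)660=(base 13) 3ba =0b1010010100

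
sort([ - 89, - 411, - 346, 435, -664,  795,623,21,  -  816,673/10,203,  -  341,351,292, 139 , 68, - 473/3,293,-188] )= [ - 816,-664, -411 , - 346, - 341,-188, - 473/3, - 89,21,673/10,68,139, 203,292,293,  351 , 435,623, 795 ]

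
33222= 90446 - 57224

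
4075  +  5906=9981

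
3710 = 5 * 742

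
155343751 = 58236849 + 97106902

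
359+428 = 787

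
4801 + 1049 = 5850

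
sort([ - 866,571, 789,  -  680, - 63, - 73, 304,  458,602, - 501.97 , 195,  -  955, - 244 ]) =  [ - 955, - 866, - 680, -501.97, - 244 , - 73,  -  63,195,304,458,571, 602,789] 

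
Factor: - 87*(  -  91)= 7917 = 3^1 * 7^1*13^1  *  29^1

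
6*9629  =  57774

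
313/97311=313/97311 =0.00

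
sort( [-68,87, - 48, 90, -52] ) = [-68, - 52,  -  48, 87,90 ] 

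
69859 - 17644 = 52215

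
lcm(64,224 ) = 448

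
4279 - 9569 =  - 5290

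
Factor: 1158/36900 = 193/6150 = 2^( - 1 )*3^( - 1) * 5^( - 2) * 41^( - 1) * 193^1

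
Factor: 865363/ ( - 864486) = - 2^( - 1 )* 3^(-3 ) *7^(  -  1 )*2287^ ( - 1) *865363^1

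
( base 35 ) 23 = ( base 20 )3d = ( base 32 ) 29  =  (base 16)49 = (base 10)73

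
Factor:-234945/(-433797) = 3^1*5^1*7^( - 2)*13^(-1)*23^1   =  345/637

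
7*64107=448749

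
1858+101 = 1959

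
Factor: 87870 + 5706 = 93576 = 2^3*3^1*  7^1*557^1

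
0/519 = 0=0.00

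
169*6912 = 1168128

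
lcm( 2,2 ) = 2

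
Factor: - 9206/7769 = - 2^1*17^( - 1 ) * 457^(-1 )*4603^1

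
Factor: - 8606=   -  2^1*13^1*331^1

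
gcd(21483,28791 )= 63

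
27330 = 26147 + 1183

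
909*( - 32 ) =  - 29088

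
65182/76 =32591/38 = 857.66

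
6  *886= 5316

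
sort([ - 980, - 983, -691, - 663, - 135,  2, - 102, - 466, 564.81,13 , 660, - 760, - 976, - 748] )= [ - 983, - 980, - 976, - 760, -748,  -  691, - 663, - 466, - 135, - 102, 2,13,564.81,  660] 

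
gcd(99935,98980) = 5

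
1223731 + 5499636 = 6723367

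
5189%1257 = 161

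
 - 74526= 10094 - 84620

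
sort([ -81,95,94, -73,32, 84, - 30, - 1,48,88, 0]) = [-81, - 73,-30 ,  -  1,0,32,48,84,  88 , 94,95]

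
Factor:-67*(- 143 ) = 11^1*13^1*67^1 = 9581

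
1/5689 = 1/5689 = 0.00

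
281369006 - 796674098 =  - 515305092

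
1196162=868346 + 327816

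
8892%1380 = 612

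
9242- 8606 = 636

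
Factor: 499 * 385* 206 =2^1 * 5^1*7^1*11^1 * 103^1*499^1 = 39575690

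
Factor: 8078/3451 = 2^1*17^( - 1)*29^( - 1)*577^1 = 1154/493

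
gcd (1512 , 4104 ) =216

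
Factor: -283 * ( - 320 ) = 90560 = 2^6*5^1*283^1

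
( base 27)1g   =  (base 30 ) 1d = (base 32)1b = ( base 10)43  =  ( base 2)101011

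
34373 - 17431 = 16942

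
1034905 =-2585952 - -3620857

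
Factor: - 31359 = -3^1* 10453^1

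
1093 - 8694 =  - 7601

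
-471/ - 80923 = 471/80923 = 0.01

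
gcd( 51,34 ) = 17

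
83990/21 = 83990/21=3999.52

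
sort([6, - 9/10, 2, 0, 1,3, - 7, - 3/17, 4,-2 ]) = [- 7  ,- 2,  -  9/10, - 3/17 , 0 , 1 , 2, 3, 4,  6 ] 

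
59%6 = 5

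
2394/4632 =399/772 = 0.52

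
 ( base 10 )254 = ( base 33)7n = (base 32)7U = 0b11111110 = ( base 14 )142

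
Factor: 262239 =3^1*61^1*1433^1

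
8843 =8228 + 615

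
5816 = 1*5816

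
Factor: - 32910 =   -  2^1*3^1*5^1*1097^1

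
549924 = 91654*6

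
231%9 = 6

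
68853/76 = 905 + 73/76 = 905.96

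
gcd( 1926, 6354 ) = 18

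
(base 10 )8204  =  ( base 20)10a4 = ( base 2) 10000000001100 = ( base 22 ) GKK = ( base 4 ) 2000030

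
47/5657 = 47/5657=0.01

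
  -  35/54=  - 35/54 = - 0.65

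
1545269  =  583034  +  962235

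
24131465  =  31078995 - 6947530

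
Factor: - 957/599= - 3^1*11^1*29^1*599^( - 1 )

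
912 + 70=982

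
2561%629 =45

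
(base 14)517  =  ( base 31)119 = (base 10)1001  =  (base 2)1111101001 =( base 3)1101002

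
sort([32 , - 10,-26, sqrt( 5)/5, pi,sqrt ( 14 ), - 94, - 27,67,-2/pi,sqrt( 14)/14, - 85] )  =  [-94,-85 ,-27 ,  -  26, - 10, - 2/pi,sqrt (14)/14,sqrt( 5 )/5,pi,sqrt( 14), 32, 67]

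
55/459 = 55/459 = 0.12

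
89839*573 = 51477747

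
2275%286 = 273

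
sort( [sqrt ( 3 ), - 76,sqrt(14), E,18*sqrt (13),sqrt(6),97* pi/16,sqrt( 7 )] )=[-76,sqrt( 3 ),sqrt(6),sqrt ( 7),E,sqrt(14 ),97*pi/16, 18* sqrt( 13)] 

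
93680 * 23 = 2154640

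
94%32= 30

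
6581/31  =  212 + 9/31  =  212.29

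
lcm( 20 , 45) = 180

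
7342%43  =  32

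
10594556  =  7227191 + 3367365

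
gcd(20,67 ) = 1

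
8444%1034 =172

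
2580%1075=430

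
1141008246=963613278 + 177394968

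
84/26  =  3  +  3/13 = 3.23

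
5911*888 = 5248968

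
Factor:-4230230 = - 2^1*5^1 * 29^2 * 503^1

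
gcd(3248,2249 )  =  1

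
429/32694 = 143/10898 = 0.01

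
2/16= 1/8= 0.12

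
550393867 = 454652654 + 95741213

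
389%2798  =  389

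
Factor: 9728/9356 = 2^7*19^1* 2339^( - 1 ) = 2432/2339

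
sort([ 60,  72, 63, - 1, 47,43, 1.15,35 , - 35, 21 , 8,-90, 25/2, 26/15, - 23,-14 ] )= [ - 90,- 35, - 23, - 14, - 1,1.15,  26/15,8,  25/2, 21, 35,  43,47,60,  63,72]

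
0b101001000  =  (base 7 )646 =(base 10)328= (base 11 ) 279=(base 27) C4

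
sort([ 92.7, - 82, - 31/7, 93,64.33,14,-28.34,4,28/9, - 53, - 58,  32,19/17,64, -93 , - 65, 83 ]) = [ - 93,-82,-65, - 58, - 53, - 28.34, - 31/7,  19/17, 28/9,4, 14,32, 64,64.33,83, 92.7 , 93]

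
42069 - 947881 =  - 905812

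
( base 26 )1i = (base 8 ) 54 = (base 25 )1j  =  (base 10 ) 44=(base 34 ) 1a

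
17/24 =17/24  =  0.71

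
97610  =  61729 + 35881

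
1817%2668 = 1817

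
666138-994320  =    -  328182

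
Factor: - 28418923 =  -13^1*37^1*59083^1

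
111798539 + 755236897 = 867035436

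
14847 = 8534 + 6313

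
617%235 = 147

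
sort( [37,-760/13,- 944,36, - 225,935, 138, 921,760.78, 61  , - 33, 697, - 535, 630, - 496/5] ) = [ - 944, - 535,-225, - 496/5 ,-760/13,-33, 36, 37,61,138,630,  697,760.78,921, 935]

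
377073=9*41897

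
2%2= 0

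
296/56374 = 148/28187 = 0.01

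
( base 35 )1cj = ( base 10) 1664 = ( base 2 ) 11010000000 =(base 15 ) 75E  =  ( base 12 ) b68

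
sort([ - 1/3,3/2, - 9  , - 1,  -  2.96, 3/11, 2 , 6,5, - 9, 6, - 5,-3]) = [ - 9, - 9, - 5,-3, - 2.96, - 1, - 1/3, 3/11,3/2, 2, 5,  6, 6] 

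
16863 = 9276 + 7587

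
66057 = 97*681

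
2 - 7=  - 5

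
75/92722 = 75/92722=0.00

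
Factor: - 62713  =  -7^1*17^2*31^1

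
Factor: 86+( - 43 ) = 43^1 =43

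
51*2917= 148767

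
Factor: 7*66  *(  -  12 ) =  -5544 = - 2^3*3^2*7^1*11^1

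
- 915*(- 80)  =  73200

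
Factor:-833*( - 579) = 482307 = 3^1* 7^2*17^1*193^1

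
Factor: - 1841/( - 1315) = 5^(-1)* 7^1 = 7/5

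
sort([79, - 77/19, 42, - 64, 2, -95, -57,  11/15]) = [ - 95,  -  64,-57,  -  77/19,11/15 , 2, 42, 79]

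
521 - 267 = 254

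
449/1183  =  449/1183  =  0.38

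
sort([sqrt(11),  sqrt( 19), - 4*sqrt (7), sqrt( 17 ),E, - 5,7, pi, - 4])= [ - 4*sqrt(7 ),-5,  -  4, E,pi, sqrt( 11),sqrt( 17 ),sqrt ( 19 ), 7]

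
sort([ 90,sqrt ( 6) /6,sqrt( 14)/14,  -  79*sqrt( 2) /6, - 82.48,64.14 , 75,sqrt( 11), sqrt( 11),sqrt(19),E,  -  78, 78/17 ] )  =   [-82.48, - 78 , - 79*sqrt(2)/6, sqrt( 14) /14,  sqrt( 6)/6,E, sqrt( 11 ),sqrt( 11),  sqrt(19),78/17, 64.14 , 75,90]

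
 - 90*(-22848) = 2056320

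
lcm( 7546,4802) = 52822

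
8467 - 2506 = 5961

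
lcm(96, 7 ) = 672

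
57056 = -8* ( -7132)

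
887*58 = 51446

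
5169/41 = 126+3/41 = 126.07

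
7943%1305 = 113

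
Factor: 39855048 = 2^3*3^1*29^1*173^1*331^1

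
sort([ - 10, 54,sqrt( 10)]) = [ - 10,sqrt( 10),  54]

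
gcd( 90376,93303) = 1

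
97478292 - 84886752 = 12591540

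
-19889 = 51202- 71091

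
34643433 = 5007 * 6919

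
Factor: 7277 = 19^1*383^1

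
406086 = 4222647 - 3816561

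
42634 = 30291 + 12343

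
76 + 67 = 143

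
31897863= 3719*8577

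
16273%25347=16273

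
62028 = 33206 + 28822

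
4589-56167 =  - 51578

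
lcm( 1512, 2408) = 65016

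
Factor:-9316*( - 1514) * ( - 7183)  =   - 101312077592 = -2^3* 11^1* 17^1*137^1*653^1*757^1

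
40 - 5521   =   - 5481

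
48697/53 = 48697/53= 918.81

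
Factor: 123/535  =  3^1*5^( - 1 )*41^1*107^( - 1)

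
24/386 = 12/193= 0.06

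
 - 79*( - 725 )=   57275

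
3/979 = 3/979 = 0.00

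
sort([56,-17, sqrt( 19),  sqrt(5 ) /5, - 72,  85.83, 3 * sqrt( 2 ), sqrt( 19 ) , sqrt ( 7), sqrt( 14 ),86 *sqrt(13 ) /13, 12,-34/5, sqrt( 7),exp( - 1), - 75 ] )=[ - 75, - 72,  -  17,-34/5,  exp( - 1 ), sqrt(5) /5, sqrt(7),sqrt( 7)  ,  sqrt(14), 3 * sqrt( 2), sqrt (19),  sqrt (19), 12,86 * sqrt(13 )/13, 56,85.83] 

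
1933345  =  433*4465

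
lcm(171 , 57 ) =171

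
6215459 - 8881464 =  - 2666005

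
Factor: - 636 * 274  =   - 2^3 *3^1* 53^1 * 137^1 =- 174264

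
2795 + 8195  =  10990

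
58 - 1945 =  - 1887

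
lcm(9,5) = 45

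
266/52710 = 19/3765 = 0.01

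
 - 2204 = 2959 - 5163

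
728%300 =128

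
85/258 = 85/258  =  0.33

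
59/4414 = 59/4414 = 0.01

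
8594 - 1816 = 6778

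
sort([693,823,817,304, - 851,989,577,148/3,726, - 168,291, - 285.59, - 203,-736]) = [- 851, - 736, - 285.59, - 203, - 168,148/3,291,304 , 577,693,  726, 817,823, 989]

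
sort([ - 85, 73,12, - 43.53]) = [ - 85 , - 43.53, 12, 73]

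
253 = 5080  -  4827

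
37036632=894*41428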